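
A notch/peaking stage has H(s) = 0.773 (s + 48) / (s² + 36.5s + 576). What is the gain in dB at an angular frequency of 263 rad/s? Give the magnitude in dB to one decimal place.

|j263 + 48| = √(263² + 48²) = 267.3
|(j263)² + 36.5(j263) + 576| = |-68593 + j9599.5| = 6.926e+04
|H(j263)| = 0.773 × 267.3 / 6.926e+04 = 0.0029837
20 log₁₀(0.0029837) = -50.50 dB

-50.5 dB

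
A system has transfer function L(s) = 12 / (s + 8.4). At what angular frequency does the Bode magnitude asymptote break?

The single real pole at s = −8.4 gives a corner at ω = 8.4 rad s⁻¹.

8.4 rad s⁻¹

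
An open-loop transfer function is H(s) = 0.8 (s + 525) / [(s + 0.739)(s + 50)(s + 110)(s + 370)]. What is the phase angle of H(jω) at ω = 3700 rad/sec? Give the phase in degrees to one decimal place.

-269.9 deg

∠(j3700 + 525) = arctan(3700/525) = 81.92°
∠(j3700 + 0.739) = arctan(3700/0.739) = 89.99°
∠(j3700 + 50) = arctan(3700/50) = 89.23°
∠(j3700 + 110) = arctan(3700/110) = 88.30°
∠(j3700 + 370) = arctan(3700/370) = 84.29°
∠H(j3700) = 81.92° − (89.99° + 89.23° + 88.30° + 84.29°) = -269.88°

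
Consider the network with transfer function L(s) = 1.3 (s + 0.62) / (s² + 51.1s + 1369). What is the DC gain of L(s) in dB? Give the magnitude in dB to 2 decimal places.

L(0) = 1.3 × 0.62 / 1369 = 0.00058875
20 log₁₀(0.00058875) = -64.601 dB

-64.60 dB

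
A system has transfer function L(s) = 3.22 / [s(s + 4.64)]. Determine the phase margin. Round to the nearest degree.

Gain crossover: |L(jω)| = 1 at ω ≈ 0.686 rad/s.
∠L(j0.686) = −90° − arctan(0.686/4.64) ≈ -98.42°
PM = 180° + (-98.42°) = 81.58°

82°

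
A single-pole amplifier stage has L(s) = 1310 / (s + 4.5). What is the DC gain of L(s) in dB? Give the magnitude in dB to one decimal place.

49.3 dB

L(0) = 1310 / 4.5 = 291.11
20 log₁₀(291.11) = 49.28 dB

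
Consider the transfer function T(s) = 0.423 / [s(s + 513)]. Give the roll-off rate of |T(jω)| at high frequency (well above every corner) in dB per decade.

-40 dB/decade

With 0 zeros and 2 poles, the high-frequency asymptotic slope is 20 × (0 − 2) = -40 dB/decade.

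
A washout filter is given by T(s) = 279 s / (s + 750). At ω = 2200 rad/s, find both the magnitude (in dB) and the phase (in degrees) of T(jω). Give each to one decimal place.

|T| = 48.4 dB, ∠T = 18.8°

|j2200| = 2200
|j2200 + 750| = √(2200² + 750²) = 2324
|T(j2200)| = 279 × 2200 / 2324 = 264.08
20 log₁₀(264.08) = 48.43 dB
∠(j2200) = 90.00°
∠(j2200 + 750) = arctan(2200/750) = 71.18°
∠T(j2200) = 90.00° − 71.18° = 18.82°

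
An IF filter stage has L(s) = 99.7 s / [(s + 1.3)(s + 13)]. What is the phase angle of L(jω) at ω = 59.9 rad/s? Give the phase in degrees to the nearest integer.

∠(j59.9) = 90.00°
∠(j59.9 + 1.3) = arctan(59.9/1.3) = 88.76°
∠(j59.9 + 13) = arctan(59.9/13) = 77.76°
∠L(j59.9) = 90.00° − (88.76° + 77.76°) = -76.51°

-77 deg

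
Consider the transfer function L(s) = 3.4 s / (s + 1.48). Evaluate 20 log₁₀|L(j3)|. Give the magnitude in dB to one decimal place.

9.7 dB

|j3| = 3
|j3 + 1.48| = √(3² + 1.48²) = 3.345
|L(j3)| = 3.4 × 3 / 3.345 = 3.0491
20 log₁₀(3.0491) = 9.68 dB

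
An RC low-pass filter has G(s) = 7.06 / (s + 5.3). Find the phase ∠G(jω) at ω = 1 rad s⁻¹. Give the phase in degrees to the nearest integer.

-11 deg

∠(j1 + 5.3) = arctan(1/5.3) = 10.68°
∠G(j1) = −10.68° = -10.68°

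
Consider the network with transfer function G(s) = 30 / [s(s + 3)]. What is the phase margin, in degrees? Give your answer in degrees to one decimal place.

30.5 deg

Gain crossover: |G(jω)| = 1 at ω ≈ 5.08 rad/s.
∠G(j5.08) = −90° − arctan(5.08/3) ≈ -149.45°
PM = 180° + (-149.45°) = 30.55°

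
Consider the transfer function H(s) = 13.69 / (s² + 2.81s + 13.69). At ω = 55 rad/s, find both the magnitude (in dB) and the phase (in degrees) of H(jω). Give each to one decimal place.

|(j55)² + 2.81(j55) + 13.69| = |-3011.3 + j154.55| = 3015
|H(j55)| = 13.69 / 3015 = 0.0045402
20 log₁₀(0.0045402) = -46.86 dB
∠[(j55)² + 2.81(j55) + 13.69] = ∠[-3011.3 + j154.55] = 177.06°
∠H(j55) = −177.06° = -177.06°

|H| = -46.9 dB, ∠H = -177.1°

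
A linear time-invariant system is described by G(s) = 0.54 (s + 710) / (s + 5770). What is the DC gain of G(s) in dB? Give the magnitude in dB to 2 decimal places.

G(0) = 0.54 × 710 / 5770 = 0.066447
20 log₁₀(0.066447) = -23.550 dB

-23.55 dB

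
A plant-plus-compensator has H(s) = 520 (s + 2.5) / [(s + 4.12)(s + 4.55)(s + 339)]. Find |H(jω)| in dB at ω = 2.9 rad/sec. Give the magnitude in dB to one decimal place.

|j2.9 + 2.5| = √(2.9² + 2.5²) = 3.829
|j2.9 + 4.12| = √(2.9² + 4.12²) = 5.038
|j2.9 + 4.55| = √(2.9² + 4.55²) = 5.396
|j2.9 + 339| = √(2.9² + 339²) = 339
|H(j2.9)| = 520 × 3.829 / (5.038 × 5.396 × 339) = 0.21604
20 log₁₀(0.21604) = -13.31 dB

-13.3 dB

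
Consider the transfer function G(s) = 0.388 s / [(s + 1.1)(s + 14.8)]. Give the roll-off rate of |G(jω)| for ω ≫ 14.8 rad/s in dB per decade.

-20 dB/decade

With 1 zero and 2 poles, the high-frequency asymptotic slope is 20 × (1 − 2) = -20 dB/decade.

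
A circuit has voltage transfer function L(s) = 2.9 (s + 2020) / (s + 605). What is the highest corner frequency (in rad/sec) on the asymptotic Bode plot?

2020 rad/sec

Break frequencies occur at each pole and zero magnitude: 605 rad/sec, 2020 rad/sec.
The highest is 2020 rad/sec.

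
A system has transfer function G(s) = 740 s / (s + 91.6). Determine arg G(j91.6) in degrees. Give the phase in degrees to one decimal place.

45.0°

∠(j91.6) = 90.00°
∠(j91.6 + 91.6) = arctan(91.6/91.6) = 45.00°
∠G(j91.6) = 90.00° − 45.00° = 45.00°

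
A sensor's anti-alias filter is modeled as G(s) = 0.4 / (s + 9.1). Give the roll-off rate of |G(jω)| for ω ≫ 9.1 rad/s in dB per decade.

-20 dB/decade

With 0 zeros and 1 pole, the high-frequency asymptotic slope is 20 × (0 − 1) = -20 dB/decade.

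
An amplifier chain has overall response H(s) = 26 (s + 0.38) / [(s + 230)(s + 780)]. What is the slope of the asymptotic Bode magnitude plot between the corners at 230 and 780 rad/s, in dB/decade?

0 dB/decade

In this band the factors already past their corner are: zero at 0.38, pole at 230; net slope = 0 dB/decade.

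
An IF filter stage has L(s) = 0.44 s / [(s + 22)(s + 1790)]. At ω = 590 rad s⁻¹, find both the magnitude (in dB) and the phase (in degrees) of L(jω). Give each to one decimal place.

|L| = -72.6 dB, ∠L = -16.1 deg

|j590| = 590
|j590 + 22| = √(590² + 22²) = 590.4
|j590 + 1790| = √(590² + 1790²) = 1885
|L(j590)| = 0.44 × 590 / (590.4 × 1885) = 0.00023329
20 log₁₀(0.00023329) = -72.64 dB
∠(j590) = 90.00°
∠(j590 + 22) = arctan(590/22) = 87.86°
∠(j590 + 1790) = arctan(590/1790) = 18.24°
∠L(j590) = 90.00° − (87.86° + 18.24°) = -16.11°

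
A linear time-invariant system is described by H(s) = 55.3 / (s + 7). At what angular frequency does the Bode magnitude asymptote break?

7 rad s⁻¹

The single real pole at s = −7 gives a corner at ω = 7 rad s⁻¹.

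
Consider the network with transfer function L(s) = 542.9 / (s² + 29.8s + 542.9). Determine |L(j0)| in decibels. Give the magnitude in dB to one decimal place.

L(0) = 542.9 / 542.9 = 1
20 log₁₀(1) = 0.00 dB

0.0 dB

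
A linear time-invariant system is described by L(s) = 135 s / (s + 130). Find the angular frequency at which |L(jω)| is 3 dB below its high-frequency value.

130 rad/s

For a single-pole high-pass, the −3 dB point is at the pole: ω = 130 rad/s.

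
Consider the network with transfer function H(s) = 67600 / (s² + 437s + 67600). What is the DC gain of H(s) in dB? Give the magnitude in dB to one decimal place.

0.0 dB

H(0) = 67600 / 67600 = 1
20 log₁₀(1) = 0.00 dB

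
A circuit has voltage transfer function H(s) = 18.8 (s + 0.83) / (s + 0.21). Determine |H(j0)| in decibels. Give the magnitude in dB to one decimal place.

37.4 dB

H(0) = 18.8 × 0.83 / 0.21 = 74.305
20 log₁₀(74.305) = 37.42 dB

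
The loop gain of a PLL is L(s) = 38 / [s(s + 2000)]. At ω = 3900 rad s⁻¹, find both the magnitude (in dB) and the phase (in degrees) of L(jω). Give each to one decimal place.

|j3900 + 2000| = √(3900² + 2000²) = 4383
|j3900| = 3900
|L(j3900)| = 38 / (4383 × 3900) = 2.2231e-06
20 log₁₀(2.2231e-06) = -113.06 dB
∠(j3900 + 2000) = arctan(3900/2000) = 62.85°
∠(j3900) = 90.00°
∠L(j3900) = − (62.85° + 90.00°) = -152.85°

|L| = -113.1 dB, ∠L = -152.9 deg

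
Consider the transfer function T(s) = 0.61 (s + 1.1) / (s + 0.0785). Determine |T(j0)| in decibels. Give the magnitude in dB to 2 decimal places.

T(0) = 0.61 × 1.1 / 0.0785 = 8.5478
20 log₁₀(8.5478) = 18.637 dB

18.64 dB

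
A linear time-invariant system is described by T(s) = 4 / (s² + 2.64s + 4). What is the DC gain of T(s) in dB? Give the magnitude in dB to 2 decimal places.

0.00 dB

T(0) = 4 / 4 = 1
20 log₁₀(1) = 0.000 dB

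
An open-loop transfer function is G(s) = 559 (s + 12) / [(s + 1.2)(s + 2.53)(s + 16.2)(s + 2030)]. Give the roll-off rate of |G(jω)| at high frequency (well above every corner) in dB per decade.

With 1 zero and 4 poles, the high-frequency asymptotic slope is 20 × (1 − 4) = -60 dB/decade.

-60 dB/decade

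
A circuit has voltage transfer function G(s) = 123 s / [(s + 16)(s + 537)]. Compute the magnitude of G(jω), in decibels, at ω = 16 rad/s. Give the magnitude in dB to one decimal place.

|j16| = 16
|j16 + 16| = √(16² + 16²) = 22.63
|j16 + 537| = √(16² + 537²) = 537.2
|G(j16)| = 123 × 16 / (22.63 × 537.2) = 0.16189
20 log₁₀(0.16189) = -15.82 dB

-15.8 dB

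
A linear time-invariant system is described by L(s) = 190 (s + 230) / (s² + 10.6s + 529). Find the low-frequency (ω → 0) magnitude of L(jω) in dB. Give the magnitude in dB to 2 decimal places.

L(0) = 190 × 230 / 529 = 82.609
20 log₁₀(82.609) = 38.341 dB

38.34 dB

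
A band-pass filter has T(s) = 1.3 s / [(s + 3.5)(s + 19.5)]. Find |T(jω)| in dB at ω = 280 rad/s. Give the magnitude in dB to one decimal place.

|j280| = 280
|j280 + 3.5| = √(280² + 3.5²) = 280
|j280 + 19.5| = √(280² + 19.5²) = 280.7
|T(j280)| = 1.3 × 280 / (280 × 280.7) = 0.0046313
20 log₁₀(0.0046313) = -46.69 dB

-46.7 dB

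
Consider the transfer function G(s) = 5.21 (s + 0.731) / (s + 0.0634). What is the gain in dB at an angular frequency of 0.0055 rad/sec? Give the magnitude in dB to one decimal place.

|j0.0055 + 0.731| = √(0.0055² + 0.731²) = 0.731
|j0.0055 + 0.0634| = √(0.0055² + 0.0634²) = 0.06364
|G(j0.0055)| = 5.21 × 0.731 / 0.06364 = 59.848
20 log₁₀(59.848) = 35.54 dB

35.5 dB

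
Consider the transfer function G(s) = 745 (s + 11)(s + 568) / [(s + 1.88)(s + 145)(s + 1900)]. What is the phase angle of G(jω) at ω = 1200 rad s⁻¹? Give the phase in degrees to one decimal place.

∠(j1200 + 11) = arctan(1200/11) = 89.47°
∠(j1200 + 568) = arctan(1200/568) = 64.67°
∠(j1200 + 1.88) = arctan(1200/1.88) = 89.91°
∠(j1200 + 145) = arctan(1200/145) = 83.11°
∠(j1200 + 1900) = arctan(1200/1900) = 32.28°
∠G(j1200) = 89.47° + 64.67° − (89.91° + 83.11° + 32.28°) = -51.15°

-51.2°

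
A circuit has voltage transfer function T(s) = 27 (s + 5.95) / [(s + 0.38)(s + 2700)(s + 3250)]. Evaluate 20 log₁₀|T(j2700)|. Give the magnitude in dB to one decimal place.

-115.5 dB

|j2700 + 5.95| = √(2700² + 5.95²) = 2700
|j2700 + 0.38| = √(2700² + 0.38²) = 2700
|j2700 + 2700| = √(2700² + 2700²) = 3818
|j2700 + 3250| = √(2700² + 3250²) = 4225
|T(j2700)| = 27 × 2700 / (2700 × 3818 × 4225) = 1.6735e-06
20 log₁₀(1.6735e-06) = -115.53 dB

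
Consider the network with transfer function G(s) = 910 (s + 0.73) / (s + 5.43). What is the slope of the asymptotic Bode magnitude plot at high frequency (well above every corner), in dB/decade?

0 dB/decade

With 1 zero and 1 pole, the high-frequency asymptotic slope is 20 × (1 − 1) = 0 dB/decade.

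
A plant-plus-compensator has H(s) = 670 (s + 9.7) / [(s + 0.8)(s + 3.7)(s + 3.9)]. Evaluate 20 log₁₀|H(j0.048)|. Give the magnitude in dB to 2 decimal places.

54.99 dB

|j0.048 + 9.7| = √(0.048² + 9.7²) = 9.7
|j0.048 + 0.8| = √(0.048² + 0.8²) = 0.8014
|j0.048 + 3.7| = √(0.048² + 3.7²) = 3.7
|j0.048 + 3.9| = √(0.048² + 3.9²) = 3.9
|H(j0.048)| = 670 × 9.7 / (0.8014 × 3.7 × 3.9) = 561.88
20 log₁₀(561.88) = 54.993 dB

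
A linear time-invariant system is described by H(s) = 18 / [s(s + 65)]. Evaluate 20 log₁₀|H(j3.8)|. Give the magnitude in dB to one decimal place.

-22.8 dB

|j3.8 + 65| = √(3.8² + 65²) = 65.11
|j3.8| = 3.8
|H(j3.8)| = 18 / (65.11 × 3.8) = 0.07275
20 log₁₀(0.07275) = -22.76 dB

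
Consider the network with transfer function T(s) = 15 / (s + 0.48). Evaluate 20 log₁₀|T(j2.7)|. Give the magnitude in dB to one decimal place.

14.8 dB

|j2.7 + 0.48| = √(2.7² + 0.48²) = 2.742
|T(j2.7)| = 15 / 2.742 = 5.4698
20 log₁₀(5.4698) = 14.76 dB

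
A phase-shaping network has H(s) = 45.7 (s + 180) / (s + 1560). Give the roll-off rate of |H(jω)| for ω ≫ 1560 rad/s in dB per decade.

0 dB/decade

With 1 zero and 1 pole, the high-frequency asymptotic slope is 20 × (1 − 1) = 0 dB/decade.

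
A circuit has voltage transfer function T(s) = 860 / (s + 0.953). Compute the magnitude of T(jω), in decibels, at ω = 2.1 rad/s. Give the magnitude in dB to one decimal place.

|j2.1 + 0.953| = √(2.1² + 0.953²) = 2.306
|T(j2.1)| = 860 / 2.306 = 372.92
20 log₁₀(372.92) = 51.43 dB

51.4 dB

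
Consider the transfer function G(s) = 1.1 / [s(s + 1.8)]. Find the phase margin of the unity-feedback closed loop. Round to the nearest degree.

Gain crossover: |G(jω)| = 1 at ω ≈ 0.582 rad/s.
∠G(j0.582) = −90° − arctan(0.582/1.8) ≈ -107.90°
PM = 180° + (-107.90°) = 72.10°

72°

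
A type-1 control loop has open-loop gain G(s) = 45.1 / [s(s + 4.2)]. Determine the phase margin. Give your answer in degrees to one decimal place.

34.6°

Gain crossover: |G(jω)| = 1 at ω ≈ 6.09 rad/s.
∠G(j6.09) = −90° − arctan(6.09/4.2) ≈ -145.42°
PM = 180° + (-145.42°) = 34.58°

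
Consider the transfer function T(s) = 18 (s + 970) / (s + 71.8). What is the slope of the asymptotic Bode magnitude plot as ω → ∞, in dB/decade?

0 dB/decade

With 1 zero and 1 pole, the high-frequency asymptotic slope is 20 × (1 − 1) = 0 dB/decade.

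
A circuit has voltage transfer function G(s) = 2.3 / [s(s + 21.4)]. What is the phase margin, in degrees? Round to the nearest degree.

90°

Gain crossover: |G(jω)| = 1 at ω ≈ 0.107 rad/sec.
∠G(j0.107) = −90° − arctan(0.107/21.4) ≈ -90.29°
PM = 180° + (-90.29°) = 89.71°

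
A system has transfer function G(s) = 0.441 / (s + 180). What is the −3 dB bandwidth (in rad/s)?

For a single-pole low-pass, the −3 dB point is at the pole: ω = 180 rad/s.

180 rad/s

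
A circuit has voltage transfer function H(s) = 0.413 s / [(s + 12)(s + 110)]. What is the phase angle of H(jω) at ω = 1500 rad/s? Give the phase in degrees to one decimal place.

-85.3°

∠(j1500) = 90.00°
∠(j1500 + 12) = arctan(1500/12) = 89.54°
∠(j1500 + 110) = arctan(1500/110) = 85.81°
∠H(j1500) = 90.00° − (89.54° + 85.81°) = -85.35°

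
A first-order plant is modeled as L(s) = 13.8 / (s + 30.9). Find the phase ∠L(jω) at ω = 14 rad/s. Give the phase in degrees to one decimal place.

∠(j14 + 30.9) = arctan(14/30.9) = 24.37°
∠L(j14) = −24.37° = -24.37°

-24.4°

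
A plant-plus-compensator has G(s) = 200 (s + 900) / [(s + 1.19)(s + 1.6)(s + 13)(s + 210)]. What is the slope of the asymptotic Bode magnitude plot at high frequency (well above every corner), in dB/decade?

With 1 zero and 4 poles, the high-frequency asymptotic slope is 20 × (1 − 4) = -60 dB/decade.

-60 dB/decade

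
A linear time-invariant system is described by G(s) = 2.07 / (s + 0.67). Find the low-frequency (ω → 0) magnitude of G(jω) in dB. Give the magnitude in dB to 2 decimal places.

G(0) = 2.07 / 0.67 = 3.0896
20 log₁₀(3.0896) = 9.798 dB

9.80 dB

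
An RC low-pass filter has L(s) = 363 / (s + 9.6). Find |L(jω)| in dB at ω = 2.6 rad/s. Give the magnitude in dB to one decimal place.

|j2.6 + 9.6| = √(2.6² + 9.6²) = 9.946
|L(j2.6)| = 363 / 9.946 = 36.498
20 log₁₀(36.498) = 31.25 dB

31.2 dB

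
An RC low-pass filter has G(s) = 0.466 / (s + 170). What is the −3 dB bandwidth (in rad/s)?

For a single-pole low-pass, the −3 dB point is at the pole: ω = 170 rad/s.

170 rad/s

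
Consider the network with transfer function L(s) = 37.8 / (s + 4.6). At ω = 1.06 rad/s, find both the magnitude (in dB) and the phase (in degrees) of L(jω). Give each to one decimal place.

|j1.06 + 4.6| = √(1.06² + 4.6²) = 4.721
|L(j1.06)| = 37.8 / 4.721 = 8.0075
20 log₁₀(8.0075) = 18.07 dB
∠(j1.06 + 4.6) = arctan(1.06/4.6) = 12.98°
∠L(j1.06) = −12.98° = -12.98°

|L| = 18.1 dB, ∠L = -13.0°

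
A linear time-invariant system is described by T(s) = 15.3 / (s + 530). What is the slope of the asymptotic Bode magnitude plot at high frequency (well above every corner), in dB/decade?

-20 dB/decade

With 0 zeros and 1 pole, the high-frequency asymptotic slope is 20 × (0 − 1) = -20 dB/decade.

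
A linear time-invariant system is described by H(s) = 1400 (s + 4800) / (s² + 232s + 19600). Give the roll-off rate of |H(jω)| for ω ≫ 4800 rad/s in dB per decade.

With 1 zero and 2 poles, the high-frequency asymptotic slope is 20 × (1 − 2) = -20 dB/decade.

-20 dB/decade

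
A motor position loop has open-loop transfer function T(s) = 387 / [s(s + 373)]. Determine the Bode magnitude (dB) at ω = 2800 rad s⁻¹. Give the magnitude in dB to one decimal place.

-86.2 dB

|j2800 + 373| = √(2800² + 373²) = 2825
|j2800| = 2800
|T(j2800)| = 387 / (2825 × 2800) = 4.893e-05
20 log₁₀(4.893e-05) = -86.21 dB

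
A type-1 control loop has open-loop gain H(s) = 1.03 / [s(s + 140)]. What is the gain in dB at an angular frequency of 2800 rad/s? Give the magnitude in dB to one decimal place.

-137.6 dB

|j2800 + 140| = √(2800² + 140²) = 2803
|j2800| = 2800
|H(j2800)| = 1.03 / (2803 × 2800) = 1.3121e-07
20 log₁₀(1.3121e-07) = -137.64 dB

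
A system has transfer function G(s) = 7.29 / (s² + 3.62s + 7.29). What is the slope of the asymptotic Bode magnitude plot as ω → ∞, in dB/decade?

-40 dB/decade

With 0 zeros and 2 poles, the high-frequency asymptotic slope is 20 × (0 − 2) = -40 dB/decade.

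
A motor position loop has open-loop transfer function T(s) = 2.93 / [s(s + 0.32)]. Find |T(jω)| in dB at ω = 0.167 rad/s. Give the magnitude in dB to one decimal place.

33.7 dB

|j0.167 + 0.32| = √(0.167² + 0.32²) = 0.361
|j0.167| = 0.167
|T(j0.167)| = 2.93 / (0.361 × 0.167) = 48.607
20 log₁₀(48.607) = 33.73 dB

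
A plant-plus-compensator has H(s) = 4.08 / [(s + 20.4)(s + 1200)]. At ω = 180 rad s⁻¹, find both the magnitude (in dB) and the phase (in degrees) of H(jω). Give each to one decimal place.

|j180 + 20.4| = √(180² + 20.4²) = 181.2
|j180 + 1200| = √(180² + 1200²) = 1213
|H(j180)| = 4.08 / (181.2 × 1213) = 1.8561e-05
20 log₁₀(1.8561e-05) = -94.63 dB
∠(j180 + 20.4) = arctan(180/20.4) = 83.53°
∠(j180 + 1200) = arctan(180/1200) = 8.53°
∠H(j180) = − (83.53° + 8.53°) = -92.06°

|H| = -94.6 dB, ∠H = -92.1°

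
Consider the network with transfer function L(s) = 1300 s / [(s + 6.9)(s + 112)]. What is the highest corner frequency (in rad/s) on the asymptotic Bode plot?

112 rad/s

Break frequencies occur at each pole and zero magnitude: 6.9 rad/s, 112 rad/s.
The highest is 112 rad/s.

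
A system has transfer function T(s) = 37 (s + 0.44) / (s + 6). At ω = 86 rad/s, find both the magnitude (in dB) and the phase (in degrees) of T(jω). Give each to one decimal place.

|T| = 31.3 dB, ∠T = 3.7°

|j86 + 0.44| = √(86² + 0.44²) = 86
|j86 + 6| = √(86² + 6²) = 86.21
|T(j86)| = 37 × 86 / 86.21 = 36.911
20 log₁₀(36.911) = 31.34 dB
∠(j86 + 0.44) = arctan(86/0.44) = 89.71°
∠(j86 + 6) = arctan(86/6) = 86.01°
∠T(j86) = 89.71° − 86.01° = 3.70°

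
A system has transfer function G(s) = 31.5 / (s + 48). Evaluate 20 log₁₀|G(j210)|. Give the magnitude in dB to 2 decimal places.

-16.70 dB

|j210 + 48| = √(210² + 48²) = 215.4
|G(j210)| = 31.5 / 215.4 = 0.14623
20 log₁₀(0.14623) = -16.699 dB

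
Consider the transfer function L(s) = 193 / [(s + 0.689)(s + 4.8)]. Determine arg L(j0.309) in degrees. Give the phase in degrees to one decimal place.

∠(j0.309 + 0.689) = arctan(0.309/0.689) = 24.16°
∠(j0.309 + 4.8) = arctan(0.309/4.8) = 3.68°
∠L(j0.309) = − (24.16° + 3.68°) = -27.84°

-27.8°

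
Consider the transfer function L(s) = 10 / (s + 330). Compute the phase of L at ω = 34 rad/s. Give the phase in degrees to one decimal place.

∠(j34 + 330) = arctan(34/330) = 5.88°
∠L(j34) = −5.88° = -5.88°

-5.9°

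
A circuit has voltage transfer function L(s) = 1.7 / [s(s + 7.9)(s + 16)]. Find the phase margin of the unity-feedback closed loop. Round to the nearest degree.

90°

Gain crossover: |L(jω)| = 1 at ω ≈ 0.0134 rad/s.
∠L(j0.0134) = −90° − arctan(0.0134/7.9) − arctan(0.0134/16) ≈ -90.15°
PM = 180° + (-90.15°) = 89.85°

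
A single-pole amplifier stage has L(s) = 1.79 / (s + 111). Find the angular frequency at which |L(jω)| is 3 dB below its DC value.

111 rad/s

For a single-pole low-pass, the −3 dB point is at the pole: ω = 111 rad/s.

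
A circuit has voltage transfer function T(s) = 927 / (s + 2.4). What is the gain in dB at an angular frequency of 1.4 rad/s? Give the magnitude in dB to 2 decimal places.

|j1.4 + 2.4| = √(1.4² + 2.4²) = 2.778
|T(j1.4)| = 927 / 2.778 = 333.63
20 log₁₀(333.63) = 50.465 dB

50.47 dB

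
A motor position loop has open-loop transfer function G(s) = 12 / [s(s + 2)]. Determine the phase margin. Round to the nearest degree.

Gain crossover: |G(jω)| = 1 at ω ≈ 3.19 rad/s.
∠G(j3.19) = −90° − arctan(3.19/2) ≈ -147.90°
PM = 180° + (-147.90°) = 32.10°

32 deg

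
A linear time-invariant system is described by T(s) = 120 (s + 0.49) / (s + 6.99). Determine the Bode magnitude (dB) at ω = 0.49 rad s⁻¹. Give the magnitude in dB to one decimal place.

|j0.49 + 0.49| = √(0.49² + 0.49²) = 0.693
|j0.49 + 6.99| = √(0.49² + 6.99²) = 7.007
|T(j0.49)| = 120 × 0.693 / 7.007 = 11.867
20 log₁₀(11.867) = 21.49 dB

21.5 dB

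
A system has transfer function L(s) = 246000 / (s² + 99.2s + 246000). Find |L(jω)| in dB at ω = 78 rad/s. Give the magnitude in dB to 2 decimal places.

0.21 dB

|(j78)² + 99.2(j78) + 246000| = |2.3992e+05 + j7737.6| = 2.4e+05
|L(j78)| = 246000 / 2.4e+05 = 1.0248
20 log₁₀(1.0248) = 0.213 dB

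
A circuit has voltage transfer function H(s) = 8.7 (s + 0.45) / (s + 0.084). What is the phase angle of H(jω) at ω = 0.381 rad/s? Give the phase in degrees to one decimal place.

∠(j0.381 + 0.45) = arctan(0.381/0.45) = 40.25°
∠(j0.381 + 0.084) = arctan(0.381/0.084) = 77.57°
∠H(j0.381) = 40.25° − 77.57° = -37.31°

-37.3°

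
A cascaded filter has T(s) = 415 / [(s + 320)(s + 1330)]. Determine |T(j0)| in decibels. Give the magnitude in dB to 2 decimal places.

-60.22 dB

T(0) = 415 / (320 × 1330) = 0.00097509
20 log₁₀(0.00097509) = -60.219 dB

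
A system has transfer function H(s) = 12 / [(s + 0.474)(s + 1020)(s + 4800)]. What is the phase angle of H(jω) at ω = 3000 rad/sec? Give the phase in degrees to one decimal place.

-193.2 deg

∠(j3000 + 0.474) = arctan(3000/0.474) = 89.99°
∠(j3000 + 1020) = arctan(3000/1020) = 71.22°
∠(j3000 + 4800) = arctan(3000/4800) = 32.01°
∠H(j3000) = − (89.99° + 71.22° + 32.01°) = -193.22°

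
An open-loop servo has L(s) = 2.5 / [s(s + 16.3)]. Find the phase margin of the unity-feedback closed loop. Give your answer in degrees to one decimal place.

Gain crossover: |L(jω)| = 1 at ω ≈ 0.153 rad/sec.
∠L(j0.153) = −90° − arctan(0.153/16.3) ≈ -90.54°
PM = 180° + (-90.54°) = 89.46°

89.5°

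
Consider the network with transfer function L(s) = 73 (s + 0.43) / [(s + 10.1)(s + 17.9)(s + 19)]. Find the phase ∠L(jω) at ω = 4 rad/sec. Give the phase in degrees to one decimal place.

∠(j4 + 0.43) = arctan(4/0.43) = 83.86°
∠(j4 + 10.1) = arctan(4/10.1) = 21.61°
∠(j4 + 17.9) = arctan(4/17.9) = 12.60°
∠(j4 + 19) = arctan(4/19) = 11.89°
∠L(j4) = 83.86° − (21.61° + 12.60° + 11.89°) = 37.77°

37.8°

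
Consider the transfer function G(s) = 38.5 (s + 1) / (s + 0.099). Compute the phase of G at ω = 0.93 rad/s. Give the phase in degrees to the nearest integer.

∠(j0.93 + 1) = arctan(0.93/1) = 42.92°
∠(j0.93 + 0.099) = arctan(0.93/0.099) = 83.92°
∠G(j0.93) = 42.92° − 83.92° = -41.00°

-41°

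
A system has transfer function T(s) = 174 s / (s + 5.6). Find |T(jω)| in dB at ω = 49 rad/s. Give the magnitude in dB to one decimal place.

44.8 dB

|j49| = 49
|j49 + 5.6| = √(49² + 5.6²) = 49.32
|T(j49)| = 174 × 49 / 49.32 = 172.87
20 log₁₀(172.87) = 44.75 dB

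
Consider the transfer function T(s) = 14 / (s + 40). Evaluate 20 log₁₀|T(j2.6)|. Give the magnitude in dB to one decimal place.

|j2.6 + 40| = √(2.6² + 40²) = 40.08
|T(j2.6)| = 14 / 40.08 = 0.34926
20 log₁₀(0.34926) = -9.14 dB

-9.1 dB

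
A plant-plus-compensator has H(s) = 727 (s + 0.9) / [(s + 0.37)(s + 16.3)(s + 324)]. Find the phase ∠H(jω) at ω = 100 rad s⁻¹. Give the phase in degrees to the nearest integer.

-98°

∠(j100 + 0.9) = arctan(100/0.9) = 89.48°
∠(j100 + 0.37) = arctan(100/0.37) = 89.79°
∠(j100 + 16.3) = arctan(100/16.3) = 80.74°
∠(j100 + 324) = arctan(100/324) = 17.15°
∠H(j100) = 89.48° − (89.79° + 80.74° + 17.15°) = -98.20°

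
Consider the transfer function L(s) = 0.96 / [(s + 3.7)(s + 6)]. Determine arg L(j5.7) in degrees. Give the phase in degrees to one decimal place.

∠(j5.7 + 3.7) = arctan(5.7/3.7) = 57.01°
∠(j5.7 + 6) = arctan(5.7/6) = 43.53°
∠L(j5.7) = − (57.01° + 43.53°) = -100.54°

-100.5 deg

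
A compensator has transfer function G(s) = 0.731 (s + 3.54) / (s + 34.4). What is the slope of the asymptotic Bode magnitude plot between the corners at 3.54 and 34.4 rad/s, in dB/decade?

In this band the factors already past their corner are: zero at 3.54; net slope = 20 dB/decade.

20 dB/decade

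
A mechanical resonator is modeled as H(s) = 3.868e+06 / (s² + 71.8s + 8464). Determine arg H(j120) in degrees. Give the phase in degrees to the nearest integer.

-125°

∠[(j120)² + 71.8(j120) + 8464] = ∠[-5936 + j8616] = 124.56°
∠H(j120) = −124.56° = -124.56°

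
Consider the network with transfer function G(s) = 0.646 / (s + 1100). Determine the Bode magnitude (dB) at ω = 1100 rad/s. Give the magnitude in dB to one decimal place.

|j1100 + 1100| = √(1100² + 1100²) = 1556
|G(j1100)| = 0.646 / 1556 = 0.00041526
20 log₁₀(0.00041526) = -67.63 dB

-67.6 dB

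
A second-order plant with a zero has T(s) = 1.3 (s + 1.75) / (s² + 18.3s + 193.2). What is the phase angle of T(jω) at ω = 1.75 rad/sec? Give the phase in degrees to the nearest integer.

∠(j1.75 + 1.75) = arctan(1.75/1.75) = 45.00°
∠[(j1.75)² + 18.3(j1.75) + 193.2] = ∠[190.14 + j32.025] = 9.56°
∠T(j1.75) = 45.00° − 9.56° = 35.44°

35°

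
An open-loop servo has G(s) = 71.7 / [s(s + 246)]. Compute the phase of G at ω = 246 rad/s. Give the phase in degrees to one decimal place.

∠(j246 + 246) = arctan(246/246) = 45.00°
∠(j246) = 90.00°
∠G(j246) = − (45.00° + 90.00°) = -135.00°

-135.0°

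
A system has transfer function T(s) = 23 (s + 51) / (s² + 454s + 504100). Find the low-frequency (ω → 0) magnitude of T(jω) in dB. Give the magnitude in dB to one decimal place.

T(0) = 23 × 51 / 504100 = 0.0023269
20 log₁₀(0.0023269) = -52.66 dB

-52.7 dB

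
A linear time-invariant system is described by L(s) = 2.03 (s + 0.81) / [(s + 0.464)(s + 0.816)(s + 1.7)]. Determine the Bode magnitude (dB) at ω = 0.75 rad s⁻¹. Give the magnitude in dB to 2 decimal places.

|j0.75 + 0.81| = √(0.75² + 0.81²) = 1.104
|j0.75 + 0.464| = √(0.75² + 0.464²) = 0.8819
|j0.75 + 0.816| = √(0.75² + 0.816²) = 1.108
|j0.75 + 1.7| = √(0.75² + 1.7²) = 1.858
|L(j0.75)| = 2.03 × 1.104 / (0.8819 × 1.108 × 1.858) = 1.2339
20 log₁₀(1.2339) = 1.825 dB

1.83 dB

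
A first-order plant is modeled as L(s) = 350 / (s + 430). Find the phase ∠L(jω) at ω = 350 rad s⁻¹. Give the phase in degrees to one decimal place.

-39.1°

∠(j350 + 430) = arctan(350/430) = 39.14°
∠L(j350) = −39.14° = -39.14°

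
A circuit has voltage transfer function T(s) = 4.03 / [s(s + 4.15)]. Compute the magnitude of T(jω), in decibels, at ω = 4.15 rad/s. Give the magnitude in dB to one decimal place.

-15.6 dB

|j4.15 + 4.15| = √(4.15² + 4.15²) = 5.869
|j4.15| = 4.15
|T(j4.15)| = 4.03 / (5.869 × 4.15) = 0.16546
20 log₁₀(0.16546) = -15.63 dB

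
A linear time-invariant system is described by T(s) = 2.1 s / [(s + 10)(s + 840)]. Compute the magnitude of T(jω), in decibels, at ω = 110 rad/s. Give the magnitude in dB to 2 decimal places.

|j110| = 110
|j110 + 10| = √(110² + 10²) = 110.5
|j110 + 840| = √(110² + 840²) = 847.2
|T(j110)| = 2.1 × 110 / (110.5 × 847.2) = 0.0024687
20 log₁₀(0.0024687) = -52.151 dB

-52.15 dB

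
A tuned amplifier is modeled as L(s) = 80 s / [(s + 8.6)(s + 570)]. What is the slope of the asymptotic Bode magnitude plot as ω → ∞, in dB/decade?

-20 dB/decade

With 1 zero and 2 poles, the high-frequency asymptotic slope is 20 × (1 − 2) = -20 dB/decade.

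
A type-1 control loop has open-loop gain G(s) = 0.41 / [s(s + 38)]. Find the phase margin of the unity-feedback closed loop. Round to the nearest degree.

90 deg

Gain crossover: |G(jω)| = 1 at ω ≈ 0.0108 rad/s.
∠G(j0.0108) = −90° − arctan(0.0108/38) ≈ -90.02°
PM = 180° + (-90.02°) = 89.98°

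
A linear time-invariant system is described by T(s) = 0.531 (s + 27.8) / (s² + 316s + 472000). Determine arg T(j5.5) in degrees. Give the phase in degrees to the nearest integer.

11°

∠(j5.5 + 27.8) = arctan(5.5/27.8) = 11.19°
∠[(j5.5)² + 316(j5.5) + 472000] = ∠[4.7197e+05 + j1738] = 0.21°
∠T(j5.5) = 11.19° − 0.21° = 10.98°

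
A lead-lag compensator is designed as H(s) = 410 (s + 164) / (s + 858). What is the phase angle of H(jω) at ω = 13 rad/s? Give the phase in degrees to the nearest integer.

4°

∠(j13 + 164) = arctan(13/164) = 4.53°
∠(j13 + 858) = arctan(13/858) = 0.87°
∠H(j13) = 4.53° − 0.87° = 3.66°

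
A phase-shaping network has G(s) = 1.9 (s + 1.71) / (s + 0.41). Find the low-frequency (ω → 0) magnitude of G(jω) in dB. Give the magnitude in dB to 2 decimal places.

G(0) = 1.9 × 1.71 / 0.41 = 7.9244
20 log₁₀(7.9244) = 17.979 dB

17.98 dB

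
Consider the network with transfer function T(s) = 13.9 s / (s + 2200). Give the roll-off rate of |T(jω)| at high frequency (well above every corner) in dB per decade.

With 1 zero and 1 pole, the high-frequency asymptotic slope is 20 × (1 − 1) = 0 dB/decade.

0 dB/decade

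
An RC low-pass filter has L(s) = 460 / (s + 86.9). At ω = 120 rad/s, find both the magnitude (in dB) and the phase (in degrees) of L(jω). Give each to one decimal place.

|L| = 9.8 dB, ∠L = -54.1 deg

|j120 + 86.9| = √(120² + 86.9²) = 148.2
|L(j120)| = 460 / 148.2 = 3.1047
20 log₁₀(3.1047) = 9.84 dB
∠(j120 + 86.9) = arctan(120/86.9) = 54.09°
∠L(j120) = −54.09° = -54.09°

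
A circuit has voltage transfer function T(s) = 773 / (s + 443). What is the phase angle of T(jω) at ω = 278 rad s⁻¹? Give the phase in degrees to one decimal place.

∠(j278 + 443) = arctan(278/443) = 32.11°
∠T(j278) = −32.11° = -32.11°

-32.1°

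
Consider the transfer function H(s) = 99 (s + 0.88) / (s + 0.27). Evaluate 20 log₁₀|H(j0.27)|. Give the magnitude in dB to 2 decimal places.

|j0.27 + 0.88| = √(0.27² + 0.88²) = 0.9205
|j0.27 + 0.27| = √(0.27² + 0.27²) = 0.3818
|H(j0.27)| = 99 × 0.9205 / 0.3818 = 238.66
20 log₁₀(238.66) = 47.556 dB

47.56 dB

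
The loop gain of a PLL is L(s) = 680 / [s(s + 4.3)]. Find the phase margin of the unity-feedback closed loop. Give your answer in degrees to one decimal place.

9.4°

Gain crossover: |L(jω)| = 1 at ω ≈ 25.9 rad/sec.
∠L(j25.9) = −90° − arctan(25.9/4.3) ≈ -170.57°
PM = 180° + (-170.57°) = 9.43°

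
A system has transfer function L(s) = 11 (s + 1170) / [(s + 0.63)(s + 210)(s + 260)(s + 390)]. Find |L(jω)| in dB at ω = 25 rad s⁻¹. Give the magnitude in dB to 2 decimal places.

|j25 + 1170| = √(25² + 1170²) = 1170
|j25 + 0.63| = √(25² + 0.63²) = 25.01
|j25 + 210| = √(25² + 210²) = 211.5
|j25 + 260| = √(25² + 260²) = 261.2
|j25 + 390| = √(25² + 390²) = 390.8
|L(j25)| = 11 × 1170 / (25.01 × 211.5 × 261.2 × 390.8) = 2.3845e-05
20 log₁₀(2.3845e-05) = -92.452 dB

-92.45 dB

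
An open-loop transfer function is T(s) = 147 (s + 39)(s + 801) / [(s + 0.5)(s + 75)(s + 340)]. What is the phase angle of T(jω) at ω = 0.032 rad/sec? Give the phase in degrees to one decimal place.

-3.6°

∠(j0.032 + 39) = arctan(0.032/39) = 0.05°
∠(j0.032 + 801) = arctan(0.032/801) = 0.00°
∠(j0.032 + 0.5) = arctan(0.032/0.5) = 3.66°
∠(j0.032 + 75) = arctan(0.032/75) = 0.02°
∠(j0.032 + 340) = arctan(0.032/340) = 0.01°
∠T(j0.032) = 0.05° + 0.00° − (3.66° + 0.02° + 0.01°) = -3.64°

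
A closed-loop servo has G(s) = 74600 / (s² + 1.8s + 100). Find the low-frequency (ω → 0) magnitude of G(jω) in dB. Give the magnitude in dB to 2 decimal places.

57.45 dB

G(0) = 74600 / 100 = 746
20 log₁₀(746) = 57.455 dB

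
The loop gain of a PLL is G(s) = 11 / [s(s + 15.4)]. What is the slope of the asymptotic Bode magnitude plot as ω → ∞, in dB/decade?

With 0 zeros and 2 poles, the high-frequency asymptotic slope is 20 × (0 − 2) = -40 dB/decade.

-40 dB/decade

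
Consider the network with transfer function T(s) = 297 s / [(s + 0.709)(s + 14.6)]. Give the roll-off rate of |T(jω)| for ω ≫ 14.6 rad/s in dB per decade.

With 1 zero and 2 poles, the high-frequency asymptotic slope is 20 × (1 − 2) = -20 dB/decade.

-20 dB/decade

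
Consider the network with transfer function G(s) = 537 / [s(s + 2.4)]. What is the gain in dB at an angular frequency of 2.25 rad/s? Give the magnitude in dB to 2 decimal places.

37.21 dB

|j2.25 + 2.4| = √(2.25² + 2.4²) = 3.29
|j2.25| = 2.25
|G(j2.25)| = 537 / (3.29 × 2.25) = 72.548
20 log₁₀(72.548) = 37.213 dB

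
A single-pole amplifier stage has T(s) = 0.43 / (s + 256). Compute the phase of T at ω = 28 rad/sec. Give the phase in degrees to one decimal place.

∠(j28 + 256) = arctan(28/256) = 6.24°
∠T(j28) = −6.24° = -6.24°

-6.2°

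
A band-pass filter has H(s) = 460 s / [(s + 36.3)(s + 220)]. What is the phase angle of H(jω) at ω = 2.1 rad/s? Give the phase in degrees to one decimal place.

∠(j2.1) = 90.00°
∠(j2.1 + 36.3) = arctan(2.1/36.3) = 3.31°
∠(j2.1 + 220) = arctan(2.1/220) = 0.55°
∠H(j2.1) = 90.00° − (3.31° + 0.55°) = 86.14°

86.1 deg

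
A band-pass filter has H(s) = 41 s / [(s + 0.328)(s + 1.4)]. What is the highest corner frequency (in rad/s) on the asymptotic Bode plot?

1.4 rad/s

Break frequencies occur at each pole and zero magnitude: 0.328 rad/s, 1.4 rad/s.
The highest is 1.4 rad/s.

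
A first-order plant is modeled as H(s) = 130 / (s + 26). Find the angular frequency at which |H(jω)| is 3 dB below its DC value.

For a single-pole low-pass, the −3 dB point is at the pole: ω = 26 rad s⁻¹.

26 rad s⁻¹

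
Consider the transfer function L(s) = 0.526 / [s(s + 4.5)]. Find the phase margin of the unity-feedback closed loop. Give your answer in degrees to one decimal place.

Gain crossover: |L(jω)| = 1 at ω ≈ 0.117 rad/s.
∠L(j0.117) = −90° − arctan(0.117/4.5) ≈ -91.49°
PM = 180° + (-91.49°) = 88.51°

88.5 deg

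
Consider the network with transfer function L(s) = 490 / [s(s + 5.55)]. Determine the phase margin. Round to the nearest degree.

14°

Gain crossover: |L(jω)| = 1 at ω ≈ 21.8 rad/s.
∠L(j21.8) = −90° − arctan(21.8/5.55) ≈ -165.71°
PM = 180° + (-165.71°) = 14.29°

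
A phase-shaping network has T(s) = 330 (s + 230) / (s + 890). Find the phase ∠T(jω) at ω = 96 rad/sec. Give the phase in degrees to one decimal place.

16.5°

∠(j96 + 230) = arctan(96/230) = 22.66°
∠(j96 + 890) = arctan(96/890) = 6.16°
∠T(j96) = 22.66° − 6.16° = 16.50°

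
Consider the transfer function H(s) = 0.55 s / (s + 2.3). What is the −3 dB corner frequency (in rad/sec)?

For a single-pole high-pass, the −3 dB point is at the pole: ω = 2.3 rad/sec.

2.3 rad/sec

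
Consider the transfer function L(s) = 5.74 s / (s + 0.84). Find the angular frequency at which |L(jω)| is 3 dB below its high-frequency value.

0.84 rad s⁻¹

For a single-pole high-pass, the −3 dB point is at the pole: ω = 0.84 rad s⁻¹.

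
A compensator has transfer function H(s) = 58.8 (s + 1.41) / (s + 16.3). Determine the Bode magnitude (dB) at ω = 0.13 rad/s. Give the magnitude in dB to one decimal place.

|j0.13 + 1.41| = √(0.13² + 1.41²) = 1.416
|j0.13 + 16.3| = √(0.13² + 16.3²) = 16.3
|H(j0.13)| = 58.8 × 1.416 / 16.3 = 5.1078
20 log₁₀(5.1078) = 14.16 dB

14.2 dB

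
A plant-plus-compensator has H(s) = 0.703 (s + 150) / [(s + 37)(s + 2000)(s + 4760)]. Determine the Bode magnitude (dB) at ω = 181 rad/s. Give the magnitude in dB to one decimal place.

|j181 + 150| = √(181² + 150²) = 235.1
|j181 + 37| = √(181² + 37²) = 184.7
|j181 + 2000| = √(181² + 2000²) = 2008
|j181 + 4760| = √(181² + 4760²) = 4763
|H(j181)| = 0.703 × 235.1 / (184.7 × 2008 × 4763) = 9.3514e-08
20 log₁₀(9.3514e-08) = -140.58 dB

-140.6 dB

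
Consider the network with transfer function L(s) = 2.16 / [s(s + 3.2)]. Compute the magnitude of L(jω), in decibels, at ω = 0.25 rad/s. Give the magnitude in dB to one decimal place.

8.6 dB

|j0.25 + 3.2| = √(0.25² + 3.2²) = 3.21
|j0.25| = 0.25
|L(j0.25)| = 2.16 / (3.21 × 0.25) = 2.6918
20 log₁₀(2.6918) = 8.60 dB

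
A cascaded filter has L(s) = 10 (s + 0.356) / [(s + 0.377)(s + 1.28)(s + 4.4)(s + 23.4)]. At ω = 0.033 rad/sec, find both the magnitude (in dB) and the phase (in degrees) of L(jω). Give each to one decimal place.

|L| = -22.9 dB, ∠L = -1.7°

|j0.033 + 0.356| = √(0.033² + 0.356²) = 0.3575
|j0.033 + 0.377| = √(0.033² + 0.377²) = 0.3784
|j0.033 + 1.28| = √(0.033² + 1.28²) = 1.28
|j0.033 + 4.4| = √(0.033² + 4.4²) = 4.4
|j0.033 + 23.4| = √(0.033² + 23.4²) = 23.4
|L(j0.033)| = 10 × 0.3575 / (0.3784 × 1.28 × 4.4 × 23.4) = 0.071659
20 log₁₀(0.071659) = -22.89 dB
∠(j0.033 + 0.356) = arctan(0.033/0.356) = 5.30°
∠(j0.033 + 0.377) = arctan(0.033/0.377) = 5.00°
∠(j0.033 + 1.28) = arctan(0.033/1.28) = 1.48°
∠(j0.033 + 4.4) = arctan(0.033/4.4) = 0.43°
∠(j0.033 + 23.4) = arctan(0.033/23.4) = 0.08°
∠L(j0.033) = 5.30° − (5.00° + 1.48° + 0.43° + 0.08°) = -1.69°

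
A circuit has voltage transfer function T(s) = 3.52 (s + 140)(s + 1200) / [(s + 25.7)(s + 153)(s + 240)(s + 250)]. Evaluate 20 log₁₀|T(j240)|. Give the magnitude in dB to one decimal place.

-76.6 dB

|j240 + 140| = √(240² + 140²) = 277.8
|j240 + 1200| = √(240² + 1200²) = 1224
|j240 + 25.7| = √(240² + 25.7²) = 241.4
|j240 + 153| = √(240² + 153²) = 284.6
|j240 + 240| = √(240² + 240²) = 339.4
|j240 + 250| = √(240² + 250²) = 346.6
|T(j240)| = 3.52 × 277.8 × 1224 / (241.4 × 284.6 × 339.4 × 346.6) = 0.00014811
20 log₁₀(0.00014811) = -76.59 dB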